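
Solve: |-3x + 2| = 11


An absolute value equation |expr| = 11 gives two cases:
Case 1: -3x + 2 = 11
  -3x = 9, so x = -3
Case 2: -3x + 2 = -11
  -3x = -13, so x = 13/3

x = -3, x = 13/3


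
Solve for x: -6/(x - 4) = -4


Multiply both sides by (x - 4): -6 = -4(x - 4)
Distribute: -6 = -4x + 16
-4x = -6 - 16 = -22
x = 11/2

x = 11/2


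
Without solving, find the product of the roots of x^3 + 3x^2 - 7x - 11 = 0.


By Vieta's formulas for x^3 + bx^2 + cx + d = 0:
  r1 + r2 + r3 = -b/a = -3
  r1*r2 + r1*r3 + r2*r3 = c/a = -7
  r1*r2*r3 = -d/a = 11


Product = 11


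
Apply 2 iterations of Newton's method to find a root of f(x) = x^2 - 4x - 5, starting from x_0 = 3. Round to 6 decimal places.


Newton's method: x_(n+1) = x_n - f(x_n)/f'(x_n)
f(x) = x^2 - 4x - 5
f'(x) = 2x - 4

Iteration 1:
  f(3.000000) = -8.000000
  f'(3.000000) = 2.000000
  x_1 = 3.000000 - (-8.000000)/(2.000000) = 7.000000

Iteration 2:
  f(7.000000) = 16.000000
  f'(7.000000) = 10.000000
  x_2 = 7.000000 - (16.000000)/(10.000000) = 5.400000

x_2 = 5.400000


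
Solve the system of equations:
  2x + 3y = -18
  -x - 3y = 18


Using Cramer's rule:
Determinant D = (2)(-3) - (-1)(3) = -6 + 3 = -3
Dx = (-18)(-3) - (18)(3) = 54 - 54 = 0
Dy = (2)(18) - (-1)(-18) = 36 - 18 = 18
x = Dx/D = 0/-3 = 0
y = Dy/D = 18/-3 = -6

x = 0, y = -6


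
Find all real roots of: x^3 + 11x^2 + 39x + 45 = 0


Let p(x) = x^3 + 11x^2 + 39x + 45. By the rational root theorem (leading coefficient 1), any rational root is an integer divisor of 45: try ±1, ±2, ... in turn.
Test x = 1: value = 96 ≠ 0.
Test x = -1: value = 16 ≠ 0.
Test x = 3: value = 288 ≠ 0.
Test x = -3: value = 0 ✓, so (x + 3) is a factor.
Synthetic division by (x + 3): bring down 1; 1(-3) + 11 = 8; 8(-3) + 39 = 15; 15(-3) + 45 = 0 → quotient x^2 + 8x + 15, remainder 0.
Solve the quadratic x^2 + 8x + 15 = 0: discriminant = 8^2 - 4(1)(15) = 64 - 60 = 4.
sqrt(4) = 2, so x = (-8 ± 2)/2: x = -3 or x = -5.

x = -5, x = -3 (multiplicity 2)


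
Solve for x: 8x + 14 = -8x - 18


Starting with: 8x + 14 = -8x - 18
Move all x terms to left: (8 + 8)x = -18 - 14
Simplify: 16x = -32
Divide both sides by 16: x = -2

x = -2


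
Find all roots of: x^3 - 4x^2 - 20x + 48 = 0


Let p(x) = x^3 - 4x^2 - 20x + 48. By the rational root theorem (leading coefficient 1), any rational root is an integer divisor of 48: try ±1, ±2, ... in turn.
Test x = 1: value = 25 ≠ 0.
Test x = -1: value = 63 ≠ 0.
Test x = 2: value = 0 ✓, so (x - 2) is a factor.
Synthetic division by (x - 2): bring down 1; 1(2) - 4 = -2; (-2)(2) - 20 = -24; (-24)(2) + 48 = 0 → quotient x^2 - 2x - 24, remainder 0.
Solve the quadratic x^2 - 2x - 24 = 0: discriminant = (-2)^2 - 4(1)(-24) = 4 + 96 = 100.
sqrt(100) = 10, so x = (2 ± 10)/2: x = 6 or x = -4.
Collecting all roots found:

x = -4, x = 2, x = 6


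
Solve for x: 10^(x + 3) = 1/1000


Express both sides with the same base.
1/1000 = 10^(-3)
Since the bases match, equate exponents: x + 3 = -3
So x = -3 - (3) = -6

x = -6


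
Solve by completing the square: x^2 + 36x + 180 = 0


Start: x^2 + 36x + 180 = 0
Move constant: x^2 + 36x = -180
Half of 36 is 18, squared is 324
Add 324 to both sides: x^2 + 36x + 324 = 144
(x + 18)^2 = 144
x + 18 = ±12
x = -18 + 12 = -6 or x = -18 - 12 = -30

x = -30, x = -6


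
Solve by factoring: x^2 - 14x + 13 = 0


We need two numbers that multiply to 13 and add to -14.
Those numbers are -1 and -13 (since (-1) * (-13) = 13 and (-1) + (-13) = -14).
So x^2 - 14x + 13 = (x - 1)(x - 13) = 0
Setting each factor to zero: x = 1 or x = 13

x = 1, x = 13


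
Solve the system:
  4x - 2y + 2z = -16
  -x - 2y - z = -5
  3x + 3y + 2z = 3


Using Cramer's rule. Expand each determinant along the first row.
D  = 4*[(-2)*2 - (-1)*3] - (-2)*[(-1)*2 - (-1)*3] + 2*[(-1)*3 - (-2)*3]
  = 4*(-1) - (-2)*(1) + 2*(3) = 4
Dx = (-16)*[(-2)*2 - (-1)*3] - (-2)*[(-5)*2 - (-1)*3] + 2*[(-5)*3 - (-2)*3]
  = (-16)*(-1) - (-2)*(-7) + 2*(-9) = -16
Dy = 4*[(-5)*2 - (-1)*3] - (-16)*[(-1)*2 - (-1)*3] + 2*[(-1)*3 - (-5)*3]
  = 4*(-7) - (-16)*(1) + 2*(12) = 12
Dz = 4*[(-2)*3 - (-5)*3] - (-2)*[(-1)*3 - (-5)*3] + (-16)*[(-1)*3 - (-2)*3]
  = 4*(9) - (-2)*(12) + (-16)*(3) = 12
x = Dx/D = -16/4 = -4, y = Dy/D = 12/4 = 3, z = Dz/D = 12/4 = 3
Check eq1: (4)(-4) + (-2)(3) + (2)(3) = -16 = -16 ✓
Check eq2: (-1)(-4) + (-2)(3) + (-1)(3) = -5 = -5 ✓
Check eq3: (3)(-4) + (3)(3) + (2)(3) = 3 = 3 ✓

x = -4, y = 3, z = 3


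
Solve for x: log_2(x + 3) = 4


Convert to exponential form: x + 3 = 2^4 = 16
x = 16 - 3 = 13
Check: log_2(13 + 3) = log_2(16) = log_2(16) = 4 ✓

x = 13


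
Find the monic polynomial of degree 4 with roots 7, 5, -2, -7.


A monic polynomial with roots 7, 5, -2, -7 is:
p(x) = (x - 7)(x - 5)(x + 2)(x + 7)
After multiplying by (x - 7): x - 7
After multiplying by (x - 5): x^2 - 12x + 35
After multiplying by (x + 2): x^3 - 10x^2 + 11x + 70
After multiplying by (x + 7): x^4 - 3x^3 - 59x^2 + 147x + 490

x^4 - 3x^3 - 59x^2 + 147x + 490


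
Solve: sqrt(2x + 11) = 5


Square both sides: 2x + 11 = 5^2 = 25
2x = 25 - 11 = 14
x = 7
Check: sqrt(2*7 + 11) = sqrt(25) = 5 ✓

x = 7


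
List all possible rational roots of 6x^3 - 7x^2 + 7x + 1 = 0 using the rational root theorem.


Rational root theorem: possible roots are ±p/q where:
  p divides the constant term (1): p ∈ {1}
  q divides the leading coefficient (6): q ∈ {1, 2, 3, 6}

All possible rational roots: -1, -1/2, -1/3, -1/6, 1/6, 1/3, 1/2, 1

-1, -1/2, -1/3, -1/6, 1/6, 1/3, 1/2, 1


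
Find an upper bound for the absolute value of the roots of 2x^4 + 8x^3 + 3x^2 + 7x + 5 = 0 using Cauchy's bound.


Cauchy's bound: all roots r satisfy |r| <= 1 + max(|a_i/a_n|) for i = 0,...,n-1
where a_n is the leading coefficient.

Coefficients: [2, 8, 3, 7, 5]
Leading coefficient a_n = 2
Ratios |a_i/a_n|: 4, 3/2, 7/2, 5/2
Maximum ratio: 4
Cauchy's bound: |r| <= 1 + 4 = 5

Upper bound = 5


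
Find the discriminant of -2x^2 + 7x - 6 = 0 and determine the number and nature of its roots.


For ax^2 + bx + c = 0, discriminant D = b^2 - 4ac
Here a = -2, b = 7, c = -6
D = (7)^2 - 4(-2)(-6) = 49 - 48 = 1

D = 1 > 0 and is a perfect square (sqrt = 1)
The equation has 2 distinct real rational roots.

Discriminant = 1, 2 distinct real rational roots


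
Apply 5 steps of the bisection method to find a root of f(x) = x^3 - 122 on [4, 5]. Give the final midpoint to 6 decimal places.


f(x) = x^3 - 122
f(4) = -58 < 0
f(5) = 3 > 0

Step 1: midpoint = (4.000000 + 5.000000)/2 = 4.500000
  f(4.500000) = -30.875000
  f(mid) < 0, so root is in [4.500000, 5.000000]

Step 2: midpoint = (4.500000 + 5.000000)/2 = 4.750000
  f(4.750000) = -14.828125
  f(mid) < 0, so root is in [4.750000, 5.000000]

Step 3: midpoint = (4.750000 + 5.000000)/2 = 4.875000
  f(4.875000) = -6.142578
  f(mid) < 0, so root is in [4.875000, 5.000000]

Step 4: midpoint = (4.875000 + 5.000000)/2 = 4.937500
  f(4.937500) = -1.629150
  f(mid) < 0, so root is in [4.937500, 5.000000]

Step 5: midpoint = (4.937500 + 5.000000)/2 = 4.968750
  f(4.968750) = 0.670868
  f(mid) > 0, so root is in [4.937500, 4.968750]

midpoint = 4.968750


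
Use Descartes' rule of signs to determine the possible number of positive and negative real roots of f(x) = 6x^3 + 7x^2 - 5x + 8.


Descartes' rule of signs:

For positive roots, count sign changes in f(x) = 6x^3 + 7x^2 - 5x + 8:
Signs of coefficients: +, +, -, +
Number of sign changes: 2
Possible positive real roots: 2, 0

For negative roots, examine f(-x) = -6x^3 + 7x^2 + 5x + 8:
Signs of coefficients: -, +, +, +
Number of sign changes: 1
Possible negative real roots: 1

Positive roots: 2 or 0; Negative roots: 1


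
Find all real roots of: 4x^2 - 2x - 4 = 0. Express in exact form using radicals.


Using the quadratic formula: x = (-b ± sqrt(b^2 - 4ac)) / (2a)
Here a = 4, b = -2, c = -4
Discriminant = b^2 - 4ac = (-2)^2 - 4(4)(-4) = 4 + 64 = 68
Since discriminant = 68 > 0, there are two real roots.
x = (2 ± 2*sqrt(17)) / 8
Simplifying: x = (1 ± sqrt(17)) / 4
Numerically: x ≈ 1.2808 or x ≈ -0.7808

x = (1 + sqrt(17)) / 4 or x = (1 - sqrt(17)) / 4


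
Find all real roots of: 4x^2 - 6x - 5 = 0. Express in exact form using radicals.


Using the quadratic formula: x = (-b ± sqrt(b^2 - 4ac)) / (2a)
Here a = 4, b = -6, c = -5
Discriminant = b^2 - 4ac = (-6)^2 - 4(4)(-5) = 36 + 80 = 116
Since discriminant = 116 > 0, there are two real roots.
x = (6 ± 2*sqrt(29)) / 8
Simplifying: x = (3 ± sqrt(29)) / 4
Numerically: x ≈ 2.0963 or x ≈ -0.5963

x = (3 + sqrt(29)) / 4 or x = (3 - sqrt(29)) / 4


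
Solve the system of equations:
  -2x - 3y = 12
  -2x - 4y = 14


Using Cramer's rule:
Determinant D = (-2)(-4) - (-2)(-3) = 8 - 6 = 2
Dx = (12)(-4) - (14)(-3) = -48 + 42 = -6
Dy = (-2)(14) - (-2)(12) = -28 + 24 = -4
x = Dx/D = -6/2 = -3
y = Dy/D = -4/2 = -2

x = -3, y = -2


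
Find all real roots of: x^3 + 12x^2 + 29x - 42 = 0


Let p(x) = x^3 + 12x^2 + 29x - 42. By the rational root theorem (leading coefficient 1), any rational root is an integer divisor of 42: try ±1, ±2, ... in turn.
Test x = 1: value = 0 ✓, so (x - 1) is a factor.
Synthetic division by (x - 1): bring down 1; 1(1) + 12 = 13; 13(1) + 29 = 42; 42(1) - 42 = 0 → quotient x^2 + 13x + 42, remainder 0.
Solve the quadratic x^2 + 13x + 42 = 0: discriminant = 13^2 - 4(1)(42) = 169 - 168 = 1.
sqrt(1) = 1, so x = (-13 ± 1)/2: x = -6 or x = -7.

x = -7, x = -6, x = 1


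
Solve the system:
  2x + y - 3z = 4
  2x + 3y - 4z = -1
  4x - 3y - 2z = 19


Using Cramer's rule. Expand each determinant along the first row.
D  = 2*[3*(-2) - (-4)*(-3)] - 1*[2*(-2) - (-4)*4] + (-3)*[2*(-3) - 3*4]
  = 2*(-18) - 1*(12) + (-3)*(-18) = 6
Dx = 4*[3*(-2) - (-4)*(-3)] - 1*[(-1)*(-2) - (-4)*19] + (-3)*[(-1)*(-3) - 3*19]
  = 4*(-18) - 1*(78) + (-3)*(-54) = 12
Dy = 2*[(-1)*(-2) - (-4)*19] - 4*[2*(-2) - (-4)*4] + (-3)*[2*19 - (-1)*4]
  = 2*(78) - 4*(12) + (-3)*(42) = -18
Dz = 2*[3*19 - (-1)*(-3)] - 1*[2*19 - (-1)*4] + 4*[2*(-3) - 3*4]
  = 2*(54) - 1*(42) + 4*(-18) = -6
x = Dx/D = 12/6 = 2, y = Dy/D = -18/6 = -3, z = Dz/D = -6/6 = -1
Check eq1: (2)(2) + (1)(-3) + (-3)(-1) = 4 = 4 ✓
Check eq2: (2)(2) + (3)(-3) + (-4)(-1) = -1 = -1 ✓
Check eq3: (4)(2) + (-3)(-3) + (-2)(-1) = 19 = 19 ✓

x = 2, y = -3, z = -1


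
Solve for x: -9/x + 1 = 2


Subtract 1 from both sides: -9/x = 1
Multiply both sides by x: -9 = 1 * x
Divide by 1: x = -9

x = -9


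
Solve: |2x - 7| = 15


An absolute value equation |expr| = 15 gives two cases:
Case 1: 2x - 7 = 15
  2x = 22, so x = 11
Case 2: 2x - 7 = -15
  2x = -8, so x = -4

x = -4, x = 11


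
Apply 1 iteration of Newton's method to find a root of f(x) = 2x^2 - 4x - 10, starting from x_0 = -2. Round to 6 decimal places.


Newton's method: x_(n+1) = x_n - f(x_n)/f'(x_n)
f(x) = 2x^2 - 4x - 10
f'(x) = 4x - 4

Iteration 1:
  f(-2.000000) = 6.000000
  f'(-2.000000) = -12.000000
  x_1 = -2.000000 - (6.000000)/(-12.000000) = -1.500000

x_1 = -1.500000


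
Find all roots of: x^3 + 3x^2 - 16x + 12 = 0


Let p(x) = x^3 + 3x^2 - 16x + 12. By the rational root theorem (leading coefficient 1), any rational root is an integer divisor of 12: try ±1, ±2, ... in turn.
Test x = 1: value = 0 ✓, so (x - 1) is a factor.
Synthetic division by (x - 1): bring down 1; 1(1) + 3 = 4; 4(1) - 16 = -12; (-12)(1) + 12 = 0 → quotient x^2 + 4x - 12, remainder 0.
Solve the quadratic x^2 + 4x - 12 = 0: discriminant = 4^2 - 4(1)(-12) = 16 + 48 = 64.
sqrt(64) = 8, so x = (-4 ± 8)/2: x = 2 or x = -6.
Collecting all roots found:

x = -6, x = 1, x = 2


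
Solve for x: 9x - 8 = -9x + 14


Starting with: 9x - 8 = -9x + 14
Move all x terms to left: (9 + 9)x = 14 + 8
Simplify: 18x = 22
Divide both sides by 18: x = 11/9

x = 11/9


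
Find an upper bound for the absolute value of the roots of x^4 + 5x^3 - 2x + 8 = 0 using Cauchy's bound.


Cauchy's bound: all roots r satisfy |r| <= 1 + max(|a_i/a_n|) for i = 0,...,n-1
where a_n is the leading coefficient.

Coefficients: [1, 5, 0, -2, 8]
Leading coefficient a_n = 1
Ratios |a_i/a_n|: 5, 0, 2, 8
Maximum ratio: 8
Cauchy's bound: |r| <= 1 + 8 = 9

Upper bound = 9


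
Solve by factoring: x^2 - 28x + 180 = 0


We need two numbers that multiply to 180 and add to -28.
Those numbers are -10 and -18 (since (-10) * (-18) = 180 and (-10) + (-18) = -28).
So x^2 - 28x + 180 = (x - 10)(x - 18) = 0
Setting each factor to zero: x = 10 or x = 18

x = 10, x = 18


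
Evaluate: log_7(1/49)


We need the exponent such that 7^? = 1/49
7^(-2) = 1/7^2 = 1/49
Therefore log_7(1/49) = -2

-2


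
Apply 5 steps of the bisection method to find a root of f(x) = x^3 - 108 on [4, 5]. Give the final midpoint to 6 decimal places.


f(x) = x^3 - 108
f(4) = -44 < 0
f(5) = 17 > 0

Step 1: midpoint = (4.000000 + 5.000000)/2 = 4.500000
  f(4.500000) = -16.875000
  f(mid) < 0, so root is in [4.500000, 5.000000]

Step 2: midpoint = (4.500000 + 5.000000)/2 = 4.750000
  f(4.750000) = -0.828125
  f(mid) < 0, so root is in [4.750000, 5.000000]

Step 3: midpoint = (4.750000 + 5.000000)/2 = 4.875000
  f(4.875000) = 7.857422
  f(mid) > 0, so root is in [4.750000, 4.875000]

Step 4: midpoint = (4.750000 + 4.875000)/2 = 4.812500
  f(4.812500) = 3.458252
  f(mid) > 0, so root is in [4.750000, 4.812500]

Step 5: midpoint = (4.750000 + 4.812500)/2 = 4.781250
  f(4.781250) = 1.301056
  f(mid) > 0, so root is in [4.750000, 4.781250]

midpoint = 4.781250


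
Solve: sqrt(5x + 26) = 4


Square both sides: 5x + 26 = 4^2 = 16
5x = 16 - 26 = -10
x = -2
Check: sqrt(5*(-2) + 26) = sqrt(16) = 4 ✓

x = -2


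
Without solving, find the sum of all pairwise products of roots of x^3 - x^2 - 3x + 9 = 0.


By Vieta's formulas for x^3 + bx^2 + cx + d = 0:
  r1 + r2 + r3 = -b/a = 1
  r1*r2 + r1*r3 + r2*r3 = c/a = -3
  r1*r2*r3 = -d/a = -9


Sum of pairwise products = -3


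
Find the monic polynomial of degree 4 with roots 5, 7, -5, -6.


A monic polynomial with roots 5, 7, -5, -6 is:
p(x) = (x - 5)(x - 7)(x + 5)(x + 6)
After multiplying by (x - 5): x - 5
After multiplying by (x - 7): x^2 - 12x + 35
After multiplying by (x + 5): x^3 - 7x^2 - 25x + 175
After multiplying by (x + 6): x^4 - x^3 - 67x^2 + 25x + 1050

x^4 - x^3 - 67x^2 + 25x + 1050


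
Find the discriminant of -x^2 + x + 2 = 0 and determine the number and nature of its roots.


For ax^2 + bx + c = 0, discriminant D = b^2 - 4ac
Here a = -1, b = 1, c = 2
D = (1)^2 - 4(-1)(2) = 1 + 8 = 9

D = 9 > 0 and is a perfect square (sqrt = 3)
The equation has 2 distinct real rational roots.

Discriminant = 9, 2 distinct real rational roots


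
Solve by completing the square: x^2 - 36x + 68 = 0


Start: x^2 - 36x + 68 = 0
Move constant: x^2 - 36x = -68
Half of -36 is -18, squared is 324
Add 324 to both sides: x^2 - 36x + 324 = 256
(x - 18)^2 = 256
x - 18 = ±16
x = 18 + 16 = 34 or x = 18 - 16 = 2

x = 2, x = 34


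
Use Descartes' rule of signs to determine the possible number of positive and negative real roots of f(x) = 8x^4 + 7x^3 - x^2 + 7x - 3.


Descartes' rule of signs:

For positive roots, count sign changes in f(x) = 8x^4 + 7x^3 - x^2 + 7x - 3:
Signs of coefficients: +, +, -, +, -
Number of sign changes: 3
Possible positive real roots: 3, 1

For negative roots, examine f(-x) = 8x^4 - 7x^3 - x^2 - 7x - 3:
Signs of coefficients: +, -, -, -, -
Number of sign changes: 1
Possible negative real roots: 1

Positive roots: 3 or 1; Negative roots: 1


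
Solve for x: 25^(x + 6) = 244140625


Express both sides with the same base.
244140625 = 25^6
Since the bases match, equate exponents: x + 6 = 6
So x = 6 - (6) = 0

x = 0


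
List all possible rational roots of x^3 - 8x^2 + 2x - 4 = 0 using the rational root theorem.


Rational root theorem: possible roots are ±p/q where:
  p divides the constant term (-4): p ∈ {1, 2, 4}
  q divides the leading coefficient (1): q ∈ {1}

All possible rational roots: -4, -2, -1, 1, 2, 4

-4, -2, -1, 1, 2, 4


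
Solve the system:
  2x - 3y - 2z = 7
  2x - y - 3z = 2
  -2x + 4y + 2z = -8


Using Cramer's rule. Expand each determinant along the first row.
D  = 2*[(-1)*2 - (-3)*4] - (-3)*[2*2 - (-3)*(-2)] + (-2)*[2*4 - (-1)*(-2)]
  = 2*(10) - (-3)*(-2) + (-2)*(6) = 2
Dx = 7*[(-1)*2 - (-3)*4] - (-3)*[2*2 - (-3)*(-8)] + (-2)*[2*4 - (-1)*(-8)]
  = 7*(10) - (-3)*(-20) + (-2)*(0) = 10
Dy = 2*[2*2 - (-3)*(-8)] - 7*[2*2 - (-3)*(-2)] + (-2)*[2*(-8) - 2*(-2)]
  = 2*(-20) - 7*(-2) + (-2)*(-12) = -2
Dz = 2*[(-1)*(-8) - 2*4] - (-3)*[2*(-8) - 2*(-2)] + 7*[2*4 - (-1)*(-2)]
  = 2*(0) - (-3)*(-12) + 7*(6) = 6
x = Dx/D = 10/2 = 5, y = Dy/D = -2/2 = -1, z = Dz/D = 6/2 = 3
Check eq1: (2)(5) + (-3)(-1) + (-2)(3) = 7 = 7 ✓
Check eq2: (2)(5) + (-1)(-1) + (-3)(3) = 2 = 2 ✓
Check eq3: (-2)(5) + (4)(-1) + (2)(3) = -8 = -8 ✓

x = 5, y = -1, z = 3


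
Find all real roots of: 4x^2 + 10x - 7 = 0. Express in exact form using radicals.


Using the quadratic formula: x = (-b ± sqrt(b^2 - 4ac)) / (2a)
Here a = 4, b = 10, c = -7
Discriminant = b^2 - 4ac = 10^2 - 4(4)(-7) = 100 + 112 = 212
Since discriminant = 212 > 0, there are two real roots.
x = (-10 ± 2*sqrt(53)) / 8
Simplifying: x = (-5 ± sqrt(53)) / 4
Numerically: x ≈ 0.5700 or x ≈ -3.0700

x = (-5 + sqrt(53)) / 4 or x = (-5 - sqrt(53)) / 4


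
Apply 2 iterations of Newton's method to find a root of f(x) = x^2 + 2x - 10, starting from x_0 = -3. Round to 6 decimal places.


Newton's method: x_(n+1) = x_n - f(x_n)/f'(x_n)
f(x) = x^2 + 2x - 10
f'(x) = 2x + 2

Iteration 1:
  f(-3.000000) = -7.000000
  f'(-3.000000) = -4.000000
  x_1 = -3.000000 - (-7.000000)/(-4.000000) = -4.750000

Iteration 2:
  f(-4.750000) = 3.062500
  f'(-4.750000) = -7.500000
  x_2 = -4.750000 - (3.062500)/(-7.500000) = -4.341667

x_2 = -4.341667


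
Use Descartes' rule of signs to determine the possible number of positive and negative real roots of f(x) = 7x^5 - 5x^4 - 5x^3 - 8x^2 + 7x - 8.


Descartes' rule of signs:

For positive roots, count sign changes in f(x) = 7x^5 - 5x^4 - 5x^3 - 8x^2 + 7x - 8:
Signs of coefficients: +, -, -, -, +, -
Number of sign changes: 3
Possible positive real roots: 3, 1

For negative roots, examine f(-x) = -7x^5 - 5x^4 + 5x^3 - 8x^2 - 7x - 8:
Signs of coefficients: -, -, +, -, -, -
Number of sign changes: 2
Possible negative real roots: 2, 0

Positive roots: 3 or 1; Negative roots: 2 or 0


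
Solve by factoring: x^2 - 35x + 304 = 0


We need two numbers that multiply to 304 and add to -35.
Those numbers are -16 and -19 (since (-16) * (-19) = 304 and (-16) + (-19) = -35).
So x^2 - 35x + 304 = (x - 16)(x - 19) = 0
Setting each factor to zero: x = 16 or x = 19

x = 16, x = 19


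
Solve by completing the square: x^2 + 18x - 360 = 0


Start: x^2 + 18x - 360 = 0
Move constant: x^2 + 18x = 360
Half of 18 is 9, squared is 81
Add 81 to both sides: x^2 + 18x + 81 = 441
(x + 9)^2 = 441
x + 9 = ±21
x = -9 + 21 = 12 or x = -9 - 21 = -30

x = -30, x = 12


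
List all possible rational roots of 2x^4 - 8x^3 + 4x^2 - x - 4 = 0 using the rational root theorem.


Rational root theorem: possible roots are ±p/q where:
  p divides the constant term (-4): p ∈ {1, 2, 4}
  q divides the leading coefficient (2): q ∈ {1, 2}

All possible rational roots: -4, -2, -1, -1/2, 1/2, 1, 2, 4

-4, -2, -1, -1/2, 1/2, 1, 2, 4


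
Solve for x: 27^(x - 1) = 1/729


Express both sides with the same base.
1/729 = 27^(-2)
Since the bases match, equate exponents: x - 1 = -2
So x = -2 - (-1) = -1

x = -1


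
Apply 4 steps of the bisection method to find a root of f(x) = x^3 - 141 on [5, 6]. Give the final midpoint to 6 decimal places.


f(x) = x^3 - 141
f(5) = -16 < 0
f(6) = 75 > 0

Step 1: midpoint = (5.000000 + 6.000000)/2 = 5.500000
  f(5.500000) = 25.375000
  f(mid) > 0, so root is in [5.000000, 5.500000]

Step 2: midpoint = (5.000000 + 5.500000)/2 = 5.250000
  f(5.250000) = 3.703125
  f(mid) > 0, so root is in [5.000000, 5.250000]

Step 3: midpoint = (5.000000 + 5.250000)/2 = 5.125000
  f(5.125000) = -6.388672
  f(mid) < 0, so root is in [5.125000, 5.250000]

Step 4: midpoint = (5.125000 + 5.250000)/2 = 5.187500
  f(5.187500) = -1.403564
  f(mid) < 0, so root is in [5.187500, 5.250000]

midpoint = 5.187500


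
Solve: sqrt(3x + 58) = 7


Square both sides: 3x + 58 = 7^2 = 49
3x = 49 - 58 = -9
x = -3
Check: sqrt(3*(-3) + 58) = sqrt(49) = 7 ✓

x = -3


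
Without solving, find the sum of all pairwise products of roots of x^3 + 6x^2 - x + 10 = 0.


By Vieta's formulas for x^3 + bx^2 + cx + d = 0:
  r1 + r2 + r3 = -b/a = -6
  r1*r2 + r1*r3 + r2*r3 = c/a = -1
  r1*r2*r3 = -d/a = -10


Sum of pairwise products = -1


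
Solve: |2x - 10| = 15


An absolute value equation |expr| = 15 gives two cases:
Case 1: 2x - 10 = 15
  2x = 25, so x = 25/2
Case 2: 2x - 10 = -15
  2x = -5, so x = -5/2

x = -5/2, x = 25/2


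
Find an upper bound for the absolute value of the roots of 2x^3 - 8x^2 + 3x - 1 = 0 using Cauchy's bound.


Cauchy's bound: all roots r satisfy |r| <= 1 + max(|a_i/a_n|) for i = 0,...,n-1
where a_n is the leading coefficient.

Coefficients: [2, -8, 3, -1]
Leading coefficient a_n = 2
Ratios |a_i/a_n|: 4, 3/2, 1/2
Maximum ratio: 4
Cauchy's bound: |r| <= 1 + 4 = 5

Upper bound = 5


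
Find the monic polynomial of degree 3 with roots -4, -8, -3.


A monic polynomial with roots -4, -8, -3 is:
p(x) = (x + 4)(x + 8)(x + 3)
After multiplying by (x + 4): x + 4
After multiplying by (x + 8): x^2 + 12x + 32
After multiplying by (x + 3): x^3 + 15x^2 + 68x + 96

x^3 + 15x^2 + 68x + 96


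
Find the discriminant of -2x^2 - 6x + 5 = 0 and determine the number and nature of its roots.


For ax^2 + bx + c = 0, discriminant D = b^2 - 4ac
Here a = -2, b = -6, c = 5
D = (-6)^2 - 4(-2)(5) = 36 + 40 = 76

D = 76 > 0 but not a perfect square
The equation has 2 distinct real irrational roots.

Discriminant = 76, 2 distinct real irrational roots


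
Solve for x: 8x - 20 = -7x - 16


Starting with: 8x - 20 = -7x - 16
Move all x terms to left: (8 + 7)x = -16 + 20
Simplify: 15x = 4
Divide both sides by 15: x = 4/15

x = 4/15


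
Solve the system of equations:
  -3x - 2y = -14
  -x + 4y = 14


Using Cramer's rule:
Determinant D = (-3)(4) - (-1)(-2) = -12 - 2 = -14
Dx = (-14)(4) - (14)(-2) = -56 + 28 = -28
Dy = (-3)(14) - (-1)(-14) = -42 - 14 = -56
x = Dx/D = -28/-14 = 2
y = Dy/D = -56/-14 = 4

x = 2, y = 4


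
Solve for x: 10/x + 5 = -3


Subtract 5 from both sides: 10/x = -8
Multiply both sides by x: 10 = -8 * x
Divide by -8: x = -5/4

x = -5/4


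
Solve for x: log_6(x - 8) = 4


Convert to exponential form: x - 8 = 6^4 = 1296
x = 1296 + 8 = 1304
Check: log_6(1304 - 8) = log_6(1296) = log_6(1296) = 4 ✓

x = 1304


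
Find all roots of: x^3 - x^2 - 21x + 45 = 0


Let p(x) = x^3 - x^2 - 21x + 45. By the rational root theorem (leading coefficient 1), any rational root is an integer divisor of 45: try ±1, ±2, ... in turn.
Test x = 1: value = 24 ≠ 0.
Test x = -1: value = 64 ≠ 0.
Test x = 3: value = 0 ✓, so (x - 3) is a factor.
Synthetic division by (x - 3): bring down 1; 1(3) - 1 = 2; 2(3) - 21 = -15; (-15)(3) + 45 = 0 → quotient x^2 + 2x - 15, remainder 0.
Solve the quadratic x^2 + 2x - 15 = 0: discriminant = 2^2 - 4(1)(-15) = 4 + 60 = 64.
sqrt(64) = 8, so x = (-2 ± 8)/2: x = 3 or x = -5.
Collecting all roots found:

x = -5, x = 3 (multiplicity 2)


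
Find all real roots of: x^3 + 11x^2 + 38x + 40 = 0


Let p(x) = x^3 + 11x^2 + 38x + 40. By the rational root theorem (leading coefficient 1), any rational root is an integer divisor of 40: try ±1, ±2, ... in turn.
Test x = 1: value = 90 ≠ 0.
Test x = -1: value = 12 ≠ 0.
Test x = 2: value = 168 ≠ 0.
Test x = -2: value = 0 ✓, so (x + 2) is a factor.
Synthetic division by (x + 2): bring down 1; 1(-2) + 11 = 9; 9(-2) + 38 = 20; 20(-2) + 40 = 0 → quotient x^2 + 9x + 20, remainder 0.
Solve the quadratic x^2 + 9x + 20 = 0: discriminant = 9^2 - 4(1)(20) = 81 - 80 = 1.
sqrt(1) = 1, so x = (-9 ± 1)/2: x = -4 or x = -5.

x = -5, x = -4, x = -2


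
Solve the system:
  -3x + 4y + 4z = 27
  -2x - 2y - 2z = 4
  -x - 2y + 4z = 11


Using Cramer's rule. Expand each determinant along the first row.
D  = (-3)*[(-2)*4 - (-2)*(-2)] - 4*[(-2)*4 - (-2)*(-1)] + 4*[(-2)*(-2) - (-2)*(-1)]
  = (-3)*(-12) - 4*(-10) + 4*(2) = 84
Dx = 27*[(-2)*4 - (-2)*(-2)] - 4*[4*4 - (-2)*11] + 4*[4*(-2) - (-2)*11]
  = 27*(-12) - 4*(38) + 4*(14) = -420
Dy = (-3)*[4*4 - (-2)*11] - 27*[(-2)*4 - (-2)*(-1)] + 4*[(-2)*11 - 4*(-1)]
  = (-3)*(38) - 27*(-10) + 4*(-18) = 84
Dz = (-3)*[(-2)*11 - 4*(-2)] - 4*[(-2)*11 - 4*(-1)] + 27*[(-2)*(-2) - (-2)*(-1)]
  = (-3)*(-14) - 4*(-18) + 27*(2) = 168
x = Dx/D = -420/84 = -5, y = Dy/D = 84/84 = 1, z = Dz/D = 168/84 = 2
Check eq1: (-3)(-5) + (4)(1) + (4)(2) = 27 = 27 ✓
Check eq2: (-2)(-5) + (-2)(1) + (-2)(2) = 4 = 4 ✓
Check eq3: (-1)(-5) + (-2)(1) + (4)(2) = 11 = 11 ✓

x = -5, y = 1, z = 2


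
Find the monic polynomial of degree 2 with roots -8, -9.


A monic polynomial with roots -8, -9 is:
p(x) = (x + 8)(x + 9)
After multiplying by (x + 8): x + 8
After multiplying by (x + 9): x^2 + 17x + 72

x^2 + 17x + 72


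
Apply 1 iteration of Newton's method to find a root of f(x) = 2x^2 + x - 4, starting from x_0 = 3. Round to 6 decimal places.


Newton's method: x_(n+1) = x_n - f(x_n)/f'(x_n)
f(x) = 2x^2 + x - 4
f'(x) = 4x + 1

Iteration 1:
  f(3.000000) = 17.000000
  f'(3.000000) = 13.000000
  x_1 = 3.000000 - (17.000000)/(13.000000) = 1.692308

x_1 = 1.692308


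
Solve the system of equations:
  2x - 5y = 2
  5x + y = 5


Using Cramer's rule:
Determinant D = (2)(1) - (5)(-5) = 2 + 25 = 27
Dx = (2)(1) - (5)(-5) = 2 + 25 = 27
Dy = (2)(5) - (5)(2) = 10 - 10 = 0
x = Dx/D = 27/27 = 1
y = Dy/D = 0/27 = 0

x = 1, y = 0


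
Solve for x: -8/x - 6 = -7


Subtract -6 from both sides: -8/x = -1
Multiply both sides by x: -8 = -1 * x
Divide by -1: x = 8

x = 8


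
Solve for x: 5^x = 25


Express both sides with the same base.
25 = 5^2
Since the bases match: x = 2

x = 2


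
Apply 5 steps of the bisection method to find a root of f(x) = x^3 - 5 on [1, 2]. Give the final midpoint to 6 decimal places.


f(x) = x^3 - 5
f(1) = -4 < 0
f(2) = 3 > 0

Step 1: midpoint = (1.000000 + 2.000000)/2 = 1.500000
  f(1.500000) = -1.625000
  f(mid) < 0, so root is in [1.500000, 2.000000]

Step 2: midpoint = (1.500000 + 2.000000)/2 = 1.750000
  f(1.750000) = 0.359375
  f(mid) > 0, so root is in [1.500000, 1.750000]

Step 3: midpoint = (1.500000 + 1.750000)/2 = 1.625000
  f(1.625000) = -0.708984
  f(mid) < 0, so root is in [1.625000, 1.750000]

Step 4: midpoint = (1.625000 + 1.750000)/2 = 1.687500
  f(1.687500) = -0.194580
  f(mid) < 0, so root is in [1.687500, 1.750000]

Step 5: midpoint = (1.687500 + 1.750000)/2 = 1.718750
  f(1.718750) = 0.077362
  f(mid) > 0, so root is in [1.687500, 1.718750]

midpoint = 1.718750


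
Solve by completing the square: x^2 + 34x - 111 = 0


Start: x^2 + 34x - 111 = 0
Move constant: x^2 + 34x = 111
Half of 34 is 17, squared is 289
Add 289 to both sides: x^2 + 34x + 289 = 400
(x + 17)^2 = 400
x + 17 = ±20
x = -17 + 20 = 3 or x = -17 - 20 = -37

x = -37, x = 3


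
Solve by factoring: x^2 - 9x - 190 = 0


We need two numbers that multiply to -190 and add to -9.
Those numbers are -19 and 10 (since (-19) * 10 = -190 and (-19) + 10 = -9).
So x^2 - 9x - 190 = (x - 19)(x + 10) = 0
Setting each factor to zero: x = 19 or x = -10

x = -10, x = 19


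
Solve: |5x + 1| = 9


An absolute value equation |expr| = 9 gives two cases:
Case 1: 5x + 1 = 9
  5x = 8, so x = 8/5
Case 2: 5x + 1 = -9
  5x = -10, so x = -2

x = -2, x = 8/5


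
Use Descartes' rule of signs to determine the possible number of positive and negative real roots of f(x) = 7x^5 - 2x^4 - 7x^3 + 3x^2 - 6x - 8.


Descartes' rule of signs:

For positive roots, count sign changes in f(x) = 7x^5 - 2x^4 - 7x^3 + 3x^2 - 6x - 8:
Signs of coefficients: +, -, -, +, -, -
Number of sign changes: 3
Possible positive real roots: 3, 1

For negative roots, examine f(-x) = -7x^5 - 2x^4 + 7x^3 + 3x^2 + 6x - 8:
Signs of coefficients: -, -, +, +, +, -
Number of sign changes: 2
Possible negative real roots: 2, 0

Positive roots: 3 or 1; Negative roots: 2 or 0


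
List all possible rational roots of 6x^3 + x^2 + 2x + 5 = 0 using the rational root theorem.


Rational root theorem: possible roots are ±p/q where:
  p divides the constant term (5): p ∈ {1, 5}
  q divides the leading coefficient (6): q ∈ {1, 2, 3, 6}

All possible rational roots: -5, -5/2, -5/3, -1, -5/6, -1/2, -1/3, -1/6, 1/6, 1/3, 1/2, 5/6, 1, 5/3, 5/2, 5

-5, -5/2, -5/3, -1, -5/6, -1/2, -1/3, -1/6, 1/6, 1/3, 1/2, 5/6, 1, 5/3, 5/2, 5


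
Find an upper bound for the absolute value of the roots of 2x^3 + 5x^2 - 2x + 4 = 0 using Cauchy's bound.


Cauchy's bound: all roots r satisfy |r| <= 1 + max(|a_i/a_n|) for i = 0,...,n-1
where a_n is the leading coefficient.

Coefficients: [2, 5, -2, 4]
Leading coefficient a_n = 2
Ratios |a_i/a_n|: 5/2, 1, 2
Maximum ratio: 5/2
Cauchy's bound: |r| <= 1 + 5/2 = 7/2

Upper bound = 7/2


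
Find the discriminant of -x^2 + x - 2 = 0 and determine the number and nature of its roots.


For ax^2 + bx + c = 0, discriminant D = b^2 - 4ac
Here a = -1, b = 1, c = -2
D = (1)^2 - 4(-1)(-2) = 1 - 8 = -7

D = -7 < 0
The equation has no real roots (2 complex conjugate roots).

Discriminant = -7, no real roots (2 complex conjugate roots)


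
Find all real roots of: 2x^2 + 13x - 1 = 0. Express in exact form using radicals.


Using the quadratic formula: x = (-b ± sqrt(b^2 - 4ac)) / (2a)
Here a = 2, b = 13, c = -1
Discriminant = b^2 - 4ac = 13^2 - 4(2)(-1) = 169 + 8 = 177
Since discriminant = 177 > 0, there are two real roots.
x = (-13 ± sqrt(177)) / 4
Numerically: x ≈ 0.0760 or x ≈ -6.5760

x = (-13 + sqrt(177)) / 4 or x = (-13 - sqrt(177)) / 4


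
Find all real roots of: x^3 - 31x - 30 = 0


Let p(x) = x^3 - 31x - 30. By the rational root theorem (leading coefficient 1), any rational root is an integer divisor of 30: try ±1, ±2, ... in turn.
Test x = 1: value = -60 ≠ 0.
Test x = -1: value = 0 ✓, so (x + 1) is a factor.
Synthetic division by (x + 1): bring down 1; 1(-1) + 0 = -1; (-1)(-1) - 31 = -30; (-30)(-1) - 30 = 0 → quotient x^2 - x - 30, remainder 0.
Solve the quadratic x^2 - x - 30 = 0: discriminant = (-1)^2 - 4(1)(-30) = 1 + 120 = 121.
sqrt(121) = 11, so x = (1 ± 11)/2: x = 6 or x = -5.

x = -5, x = -1, x = 6


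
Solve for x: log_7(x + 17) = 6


Convert to exponential form: x + 17 = 7^6 = 117649
x = 117649 - 17 = 117632
Check: log_7(117632 + 17) = log_7(117649) = log_7(117649) = 6 ✓

x = 117632


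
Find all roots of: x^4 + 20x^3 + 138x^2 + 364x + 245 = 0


Let p(x) = x^4 + 20x^3 + 138x^2 + 364x + 245. By the rational root theorem (leading coefficient 1), any rational root is an integer divisor of 245: try ±1, ±2, ... in turn.
Test x = 1: value = 768 ≠ 0.
Test x = -1: value = 0 ✓, so (x + 1) is a factor.
Synthetic division by (x + 1): bring down 1; 1(-1) + 20 = 19; 19(-1) + 138 = 119; 119(-1) + 364 = 245; 245(-1) + 245 = 0 → quotient x^3 + 19x^2 + 119x + 245, remainder 0.
Continue with the quotient x^3 + 19x^2 + 119x + 245 (candidates must divide 245; re-test x = -1 first in case it repeats).
Test x = -1: value = 144 ≠ 0.
Test x = 5: value = 1440 ≠ 0.
Test x = -5: value = 0 ✓, so (x + 5) is a factor.
Synthetic division by (x + 5): bring down 1; 1(-5) + 19 = 14; 14(-5) + 119 = 49; 49(-5) + 245 = 0 → quotient x^2 + 14x + 49, remainder 0.
Solve the quadratic x^2 + 14x + 49 = 0: discriminant = 14^2 - 4(1)(49) = 196 - 196 = 0.
Discriminant = 0, so a double root: x = -14/2 = -7.
Collecting all roots found:

x = -7 (multiplicity 2), x = -5, x = -1


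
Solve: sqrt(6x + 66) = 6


Square both sides: 6x + 66 = 6^2 = 36
6x = 36 - 66 = -30
x = -5
Check: sqrt(6*(-5) + 66) = sqrt(36) = 6 ✓

x = -5


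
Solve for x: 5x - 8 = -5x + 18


Starting with: 5x - 8 = -5x + 18
Move all x terms to left: (5 + 5)x = 18 + 8
Simplify: 10x = 26
Divide both sides by 10: x = 13/5

x = 13/5


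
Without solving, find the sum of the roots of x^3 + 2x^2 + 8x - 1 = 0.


By Vieta's formulas for x^3 + bx^2 + cx + d = 0:
  r1 + r2 + r3 = -b/a = -2
  r1*r2 + r1*r3 + r2*r3 = c/a = 8
  r1*r2*r3 = -d/a = 1


Sum = -2


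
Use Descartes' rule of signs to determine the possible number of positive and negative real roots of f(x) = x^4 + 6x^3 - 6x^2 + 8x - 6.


Descartes' rule of signs:

For positive roots, count sign changes in f(x) = x^4 + 6x^3 - 6x^2 + 8x - 6:
Signs of coefficients: +, +, -, +, -
Number of sign changes: 3
Possible positive real roots: 3, 1

For negative roots, examine f(-x) = x^4 - 6x^3 - 6x^2 - 8x - 6:
Signs of coefficients: +, -, -, -, -
Number of sign changes: 1
Possible negative real roots: 1

Positive roots: 3 or 1; Negative roots: 1


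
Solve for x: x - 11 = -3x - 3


Starting with: x - 11 = -3x - 3
Move all x terms to left: (1 + 3)x = -3 + 11
Simplify: 4x = 8
Divide both sides by 4: x = 2

x = 2


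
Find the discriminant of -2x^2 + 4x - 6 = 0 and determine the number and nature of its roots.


For ax^2 + bx + c = 0, discriminant D = b^2 - 4ac
Here a = -2, b = 4, c = -6
D = (4)^2 - 4(-2)(-6) = 16 - 48 = -32

D = -32 < 0
The equation has no real roots (2 complex conjugate roots).

Discriminant = -32, no real roots (2 complex conjugate roots)


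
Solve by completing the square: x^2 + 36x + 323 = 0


Start: x^2 + 36x + 323 = 0
Move constant: x^2 + 36x = -323
Half of 36 is 18, squared is 324
Add 324 to both sides: x^2 + 36x + 324 = 1
(x + 18)^2 = 1
x + 18 = ±1
x = -18 + 1 = -17 or x = -18 - 1 = -19

x = -19, x = -17


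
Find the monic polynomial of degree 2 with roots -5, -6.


A monic polynomial with roots -5, -6 is:
p(x) = (x + 5)(x + 6)
After multiplying by (x + 5): x + 5
After multiplying by (x + 6): x^2 + 11x + 30

x^2 + 11x + 30


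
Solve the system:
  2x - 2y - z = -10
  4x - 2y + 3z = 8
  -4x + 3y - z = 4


Using Cramer's rule. Expand each determinant along the first row.
D  = 2*[(-2)*(-1) - 3*3] - (-2)*[4*(-1) - 3*(-4)] + (-1)*[4*3 - (-2)*(-4)]
  = 2*(-7) - (-2)*(8) + (-1)*(4) = -2
Dx = (-10)*[(-2)*(-1) - 3*3] - (-2)*[8*(-1) - 3*4] + (-1)*[8*3 - (-2)*4]
  = (-10)*(-7) - (-2)*(-20) + (-1)*(32) = -2
Dy = 2*[8*(-1) - 3*4] - (-10)*[4*(-1) - 3*(-4)] + (-1)*[4*4 - 8*(-4)]
  = 2*(-20) - (-10)*(8) + (-1)*(48) = -8
Dz = 2*[(-2)*4 - 8*3] - (-2)*[4*4 - 8*(-4)] + (-10)*[4*3 - (-2)*(-4)]
  = 2*(-32) - (-2)*(48) + (-10)*(4) = -8
x = Dx/D = -2/-2 = 1, y = Dy/D = -8/-2 = 4, z = Dz/D = -8/-2 = 4
Check eq1: (2)(1) + (-2)(4) + (-1)(4) = -10 = -10 ✓
Check eq2: (4)(1) + (-2)(4) + (3)(4) = 8 = 8 ✓
Check eq3: (-4)(1) + (3)(4) + (-1)(4) = 4 = 4 ✓

x = 1, y = 4, z = 4


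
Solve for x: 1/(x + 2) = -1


Multiply both sides by (x + 2): 1 = -1(x + 2)
Distribute: 1 = -x - 2
-x = 1 + 2 = 3
x = -3

x = -3


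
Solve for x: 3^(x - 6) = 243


Express both sides with the same base.
243 = 3^5
Since the bases match, equate exponents: x - 6 = 5
So x = 5 - (-6) = 11

x = 11


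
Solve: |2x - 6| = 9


An absolute value equation |expr| = 9 gives two cases:
Case 1: 2x - 6 = 9
  2x = 15, so x = 15/2
Case 2: 2x - 6 = -9
  2x = -3, so x = -3/2

x = -3/2, x = 15/2


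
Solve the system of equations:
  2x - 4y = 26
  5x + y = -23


Using Cramer's rule:
Determinant D = (2)(1) - (5)(-4) = 2 + 20 = 22
Dx = (26)(1) - (-23)(-4) = 26 - 92 = -66
Dy = (2)(-23) - (5)(26) = -46 - 130 = -176
x = Dx/D = -66/22 = -3
y = Dy/D = -176/22 = -8

x = -3, y = -8


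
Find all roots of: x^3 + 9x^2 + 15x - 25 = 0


Let p(x) = x^3 + 9x^2 + 15x - 25. By the rational root theorem (leading coefficient 1), any rational root is an integer divisor of 25: try ±1, ±2, ... in turn.
Test x = 1: value = 0 ✓, so (x - 1) is a factor.
Synthetic division by (x - 1): bring down 1; 1(1) + 9 = 10; 10(1) + 15 = 25; 25(1) - 25 = 0 → quotient x^2 + 10x + 25, remainder 0.
Solve the quadratic x^2 + 10x + 25 = 0: discriminant = 10^2 - 4(1)(25) = 100 - 100 = 0.
Discriminant = 0, so a double root: x = -10/2 = -5.
Collecting all roots found:

x = -5 (multiplicity 2), x = 1


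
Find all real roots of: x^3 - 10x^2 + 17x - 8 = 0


Let p(x) = x^3 - 10x^2 + 17x - 8. By the rational root theorem (leading coefficient 1), any rational root is an integer divisor of 8: try ±1, ±2, ... in turn.
Test x = 1: value = 0 ✓, so (x - 1) is a factor.
Synthetic division by (x - 1): bring down 1; 1(1) - 10 = -9; (-9)(1) + 17 = 8; 8(1) - 8 = 0 → quotient x^2 - 9x + 8, remainder 0.
Solve the quadratic x^2 - 9x + 8 = 0: discriminant = (-9)^2 - 4(1)(8) = 81 - 32 = 49.
sqrt(49) = 7, so x = (9 ± 7)/2: x = 8 or x = 1.

x = 1 (multiplicity 2), x = 8


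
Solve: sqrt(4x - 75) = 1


Square both sides: 4x - 75 = 1^2 = 1
4x = 1 + 75 = 76
x = 19
Check: sqrt(4*19 - 75) = sqrt(1) = 1 ✓

x = 19


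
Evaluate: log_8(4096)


We need the exponent such that 8^? = 4096
8^4 = 4096
Therefore log_8(4096) = 4

4


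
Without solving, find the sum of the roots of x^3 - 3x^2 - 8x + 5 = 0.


By Vieta's formulas for x^3 + bx^2 + cx + d = 0:
  r1 + r2 + r3 = -b/a = 3
  r1*r2 + r1*r3 + r2*r3 = c/a = -8
  r1*r2*r3 = -d/a = -5


Sum = 3


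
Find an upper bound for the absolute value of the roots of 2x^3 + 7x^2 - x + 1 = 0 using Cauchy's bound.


Cauchy's bound: all roots r satisfy |r| <= 1 + max(|a_i/a_n|) for i = 0,...,n-1
where a_n is the leading coefficient.

Coefficients: [2, 7, -1, 1]
Leading coefficient a_n = 2
Ratios |a_i/a_n|: 7/2, 1/2, 1/2
Maximum ratio: 7/2
Cauchy's bound: |r| <= 1 + 7/2 = 9/2

Upper bound = 9/2


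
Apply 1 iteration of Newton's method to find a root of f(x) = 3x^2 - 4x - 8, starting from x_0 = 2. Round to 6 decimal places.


Newton's method: x_(n+1) = x_n - f(x_n)/f'(x_n)
f(x) = 3x^2 - 4x - 8
f'(x) = 6x - 4

Iteration 1:
  f(2.000000) = -4.000000
  f'(2.000000) = 8.000000
  x_1 = 2.000000 - (-4.000000)/(8.000000) = 2.500000

x_1 = 2.500000


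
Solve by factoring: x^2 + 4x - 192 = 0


We need two numbers that multiply to -192 and add to 4.
Those numbers are 16 and -12 (since 16 * (-12) = -192 and 16 + (-12) = 4).
So x^2 + 4x - 192 = (x + 16)(x - 12) = 0
Setting each factor to zero: x = -16 or x = 12

x = -16, x = 12


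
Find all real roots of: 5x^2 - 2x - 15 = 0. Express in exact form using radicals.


Using the quadratic formula: x = (-b ± sqrt(b^2 - 4ac)) / (2a)
Here a = 5, b = -2, c = -15
Discriminant = b^2 - 4ac = (-2)^2 - 4(5)(-15) = 4 + 300 = 304
Since discriminant = 304 > 0, there are two real roots.
x = (2 ± 4*sqrt(19)) / 10
Simplifying: x = (1 ± 2*sqrt(19)) / 5
Numerically: x ≈ 1.9436 or x ≈ -1.5436

x = (1 + 2*sqrt(19)) / 5 or x = (1 - 2*sqrt(19)) / 5


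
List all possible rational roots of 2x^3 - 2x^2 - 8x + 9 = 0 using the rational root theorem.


Rational root theorem: possible roots are ±p/q where:
  p divides the constant term (9): p ∈ {1, 3, 9}
  q divides the leading coefficient (2): q ∈ {1, 2}

All possible rational roots: -9, -9/2, -3, -3/2, -1, -1/2, 1/2, 1, 3/2, 3, 9/2, 9

-9, -9/2, -3, -3/2, -1, -1/2, 1/2, 1, 3/2, 3, 9/2, 9


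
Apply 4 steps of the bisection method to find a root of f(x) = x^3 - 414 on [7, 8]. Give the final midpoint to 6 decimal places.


f(x) = x^3 - 414
f(7) = -71 < 0
f(8) = 98 > 0

Step 1: midpoint = (7.000000 + 8.000000)/2 = 7.500000
  f(7.500000) = 7.875000
  f(mid) > 0, so root is in [7.000000, 7.500000]

Step 2: midpoint = (7.000000 + 7.500000)/2 = 7.250000
  f(7.250000) = -32.921875
  f(mid) < 0, so root is in [7.250000, 7.500000]

Step 3: midpoint = (7.250000 + 7.500000)/2 = 7.375000
  f(7.375000) = -12.869141
  f(mid) < 0, so root is in [7.375000, 7.500000]

Step 4: midpoint = (7.375000 + 7.500000)/2 = 7.437500
  f(7.437500) = -2.584229
  f(mid) < 0, so root is in [7.437500, 7.500000]

midpoint = 7.437500


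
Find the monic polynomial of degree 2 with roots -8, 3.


A monic polynomial with roots -8, 3 is:
p(x) = (x + 8)(x - 3)
After multiplying by (x + 8): x + 8
After multiplying by (x - 3): x^2 + 5x - 24

x^2 + 5x - 24


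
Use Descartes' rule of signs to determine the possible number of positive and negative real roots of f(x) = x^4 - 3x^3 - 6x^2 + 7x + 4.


Descartes' rule of signs:

For positive roots, count sign changes in f(x) = x^4 - 3x^3 - 6x^2 + 7x + 4:
Signs of coefficients: +, -, -, +, +
Number of sign changes: 2
Possible positive real roots: 2, 0

For negative roots, examine f(-x) = x^4 + 3x^3 - 6x^2 - 7x + 4:
Signs of coefficients: +, +, -, -, +
Number of sign changes: 2
Possible negative real roots: 2, 0

Positive roots: 2 or 0; Negative roots: 2 or 0
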